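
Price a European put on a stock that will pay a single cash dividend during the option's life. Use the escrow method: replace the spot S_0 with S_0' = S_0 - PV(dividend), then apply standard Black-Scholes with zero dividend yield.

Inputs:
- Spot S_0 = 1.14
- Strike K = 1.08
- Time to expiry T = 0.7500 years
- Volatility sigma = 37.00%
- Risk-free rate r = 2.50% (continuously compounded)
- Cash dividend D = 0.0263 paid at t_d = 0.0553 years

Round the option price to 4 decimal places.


PV(D) = D * exp(-r * t_d) = 0.0263 * 0.99861846 = 0.02626367
S_0' = S_0 - PV(D) = 1.1400 - 0.02626367 = 1.11373633
d1 = (ln(S_0'/K) + (r + sigma^2/2)*T) / (sigma*sqrt(T)) = 0.31472421
d2 = d1 - sigma*sqrt(T) = -0.00570519
exp(-rT) = 0.98142469
N(-d1) = 0.37648553; N(-d2) = 0.50227603
P = K * exp(-rT) * N(-d2) - S_0' * N(-d1) = 1.0800 * 0.98142469 * 0.50227603 - 1.11373633 * 0.37648553 = 0.1131

Answer: Price = 0.1131


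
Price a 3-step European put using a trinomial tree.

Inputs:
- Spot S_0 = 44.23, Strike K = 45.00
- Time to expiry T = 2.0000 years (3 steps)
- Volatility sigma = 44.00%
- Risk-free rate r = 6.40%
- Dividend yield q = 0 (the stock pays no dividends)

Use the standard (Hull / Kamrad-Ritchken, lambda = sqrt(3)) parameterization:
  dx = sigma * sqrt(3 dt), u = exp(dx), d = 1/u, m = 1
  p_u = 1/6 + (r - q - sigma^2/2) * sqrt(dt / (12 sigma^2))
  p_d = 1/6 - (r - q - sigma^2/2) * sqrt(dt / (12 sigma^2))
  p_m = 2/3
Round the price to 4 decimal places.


dt = T/N = 0.666667; dx = sigma*sqrt(3*dt) = 0.622254
u = exp(dx) = 1.863123; d = 1/u = 0.536733
p_u = 0.149096, p_m = 0.666667, p_d = 0.184237
Discount per step: exp(-r*dt) = 0.958231
Stock lattice S(k, j) with j the centered position index:
  k=0: S(0,+0) = 44.2300
  k=1: S(1,-1) = 23.7397; S(1,+0) = 44.2300; S(1,+1) = 82.4059
  k=2: S(2,-2) = 12.7419; S(2,-1) = 23.7397; S(2,+0) = 44.2300; S(2,+1) = 82.4059; S(2,+2) = 153.5323
  k=3: S(3,-3) = 6.8390; S(3,-2) = 12.7419; S(3,-1) = 23.7397; S(3,+0) = 44.2300; S(3,+1) = 82.4059; S(3,+2) = 153.5323; S(3,+3) = 286.0496
Terminal payoffs V(N, j) = max(K - S_T, 0):
  V(3,-3) = 38.161001; V(3,-2) = 32.258105; V(3,-1) = 21.260286; V(3,+0) = 0.770000; V(3,+1) = 0.000000; V(3,+2) = 0.000000; V(3,+3) = 0.000000
Backward induction: V(k, j) = exp(-r*dt) * [p_u * V(k+1, j+1) + p_m * V(k+1, j) + p_d * V(k+1, j-1)]
  V(2,-2) = exp(-r*dt) * [p_u*21.260286 + p_m*32.258105 + p_d*38.161001] = 30.381574
  V(2,-1) = exp(-r*dt) * [p_u*0.770000 + p_m*21.260286 + p_d*32.258105] = 19.386418
  V(2,+0) = exp(-r*dt) * [p_u*0.000000 + p_m*0.770000 + p_d*21.260286] = 4.245220
  V(2,+1) = exp(-r*dt) * [p_u*0.000000 + p_m*0.000000 + p_d*0.770000] = 0.135937
  V(2,+2) = exp(-r*dt) * [p_u*0.000000 + p_m*0.000000 + p_d*0.000000] = 0.000000
  V(1,-1) = exp(-r*dt) * [p_u*4.245220 + p_m*19.386418 + p_d*30.381574] = 18.354565
  V(1,+0) = exp(-r*dt) * [p_u*0.135937 + p_m*4.245220 + p_d*19.386418] = 6.153867
  V(1,+1) = exp(-r*dt) * [p_u*0.000000 + p_m*0.135937 + p_d*4.245220] = 0.836298
  V(0,+0) = exp(-r*dt) * [p_u*0.836298 + p_m*6.153867 + p_d*18.354565] = 7.291044

Answer: Price = V(0,0) = 7.2910


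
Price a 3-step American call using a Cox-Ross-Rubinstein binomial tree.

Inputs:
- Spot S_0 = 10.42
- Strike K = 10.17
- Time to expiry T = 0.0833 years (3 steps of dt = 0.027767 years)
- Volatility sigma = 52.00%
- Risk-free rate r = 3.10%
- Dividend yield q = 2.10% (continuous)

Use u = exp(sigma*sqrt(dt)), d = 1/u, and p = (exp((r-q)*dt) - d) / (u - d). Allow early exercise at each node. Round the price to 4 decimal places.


Answer: Price = V(0,0) = 0.7964

Derivation:
dt = T/N = 0.027767
u = exp(sigma*sqrt(dt)) = 1.090514; d = 1/u = 0.916999
p = (exp((r-q)*dt) - d) / (u - d) = 0.479952
Discount per step: exp(-r*dt) = 0.999140
Stock lattice S(k, i) with i counting down-moves:
  k=0: S(0,0) = 10.4200
  k=1: S(1,0) = 11.3632; S(1,1) = 9.5551
  k=2: S(2,0) = 12.3917; S(2,1) = 10.4200; S(2,2) = 8.7620
  k=3: S(3,0) = 13.5133; S(3,1) = 11.3632; S(3,2) = 9.5551; S(3,3) = 8.0348
Terminal payoffs V(N, i) = max(S_T - K, 0):
  V(3,0) = 3.343309; V(3,1) = 1.193158; V(3,2) = 0.000000; V(3,3) = 0.000000
Backward induction: V(k, i) = exp(-r*dt) * [p * V(k+1, i) + (1-p) * V(k+1, i+1)]; then take max(V_cont, immediate exercise) for American.
  V(2,0) = exp(-r*dt) * [p*3.343309 + (1-p)*1.193158] = 2.223212; exercise = 2.221685; V(2,0) = max -> 2.223212
  V(2,1) = exp(-r*dt) * [p*1.193158 + (1-p)*0.000000] = 0.572165; exercise = 0.250000; V(2,1) = max -> 0.572165
  V(2,2) = exp(-r*dt) * [p*0.000000 + (1-p)*0.000000] = 0.000000; exercise = 0.000000; V(2,2) = max -> 0.000000
  V(1,0) = exp(-r*dt) * [p*2.223212 + (1-p)*0.572165] = 1.363414; exercise = 1.193158; V(1,0) = max -> 1.363414
  V(1,1) = exp(-r*dt) * [p*0.572165 + (1-p)*0.000000] = 0.274375; exercise = 0.000000; V(1,1) = max -> 0.274375
  V(0,0) = exp(-r*dt) * [p*1.363414 + (1-p)*0.274375] = 0.796376; exercise = 0.250000; V(0,0) = max -> 0.796376


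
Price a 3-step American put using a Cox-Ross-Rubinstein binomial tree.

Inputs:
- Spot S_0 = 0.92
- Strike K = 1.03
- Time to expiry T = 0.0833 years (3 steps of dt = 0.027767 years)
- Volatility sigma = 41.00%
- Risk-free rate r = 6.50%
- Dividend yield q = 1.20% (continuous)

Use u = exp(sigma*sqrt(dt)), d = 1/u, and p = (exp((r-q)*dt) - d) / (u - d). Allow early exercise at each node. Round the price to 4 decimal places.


Answer: Price = V(0,0) = 0.1192

Derivation:
dt = T/N = 0.027767
u = exp(sigma*sqrt(dt)) = 1.070708; d = 1/u = 0.933962
p = (exp((r-q)*dt) - d) / (u - d) = 0.493696
Discount per step: exp(-r*dt) = 0.998197
Stock lattice S(k, i) with i counting down-moves:
  k=0: S(0,0) = 0.9200
  k=1: S(1,0) = 0.9851; S(1,1) = 0.8592
  k=2: S(2,0) = 1.0547; S(2,1) = 0.9200; S(2,2) = 0.8025
  k=3: S(3,0) = 1.1293; S(3,1) = 0.9851; S(3,2) = 0.8592; S(3,3) = 0.7495
Terminal payoffs V(N, i) = max(K - S_T, 0):
  V(3,0) = 0.000000; V(3,1) = 0.044949; V(3,2) = 0.170755; V(3,3) = 0.280494
Backward induction: V(k, i) = exp(-r*dt) * [p * V(k+1, i) + (1-p) * V(k+1, i+1)]; then take max(V_cont, immediate exercise) for American.
  V(2,0) = exp(-r*dt) * [p*0.000000 + (1-p)*0.044949] = 0.022717; exercise = 0.000000; V(2,0) = max -> 0.022717
  V(2,1) = exp(-r*dt) * [p*0.044949 + (1-p)*0.170755] = 0.108449; exercise = 0.110000; V(2,1) = max -> 0.110000
  V(2,2) = exp(-r*dt) * [p*0.170755 + (1-p)*0.280494] = 0.225908; exercise = 0.227498; V(2,2) = max -> 0.227498
  V(1,0) = exp(-r*dt) * [p*0.022717 + (1-p)*0.110000] = 0.066788; exercise = 0.044949; V(1,0) = max -> 0.066788
  V(1,1) = exp(-r*dt) * [p*0.110000 + (1-p)*0.227498] = 0.169184; exercise = 0.170755; V(1,1) = max -> 0.170755
  V(0,0) = exp(-r*dt) * [p*0.066788 + (1-p)*0.170755] = 0.119212; exercise = 0.110000; V(0,0) = max -> 0.119212


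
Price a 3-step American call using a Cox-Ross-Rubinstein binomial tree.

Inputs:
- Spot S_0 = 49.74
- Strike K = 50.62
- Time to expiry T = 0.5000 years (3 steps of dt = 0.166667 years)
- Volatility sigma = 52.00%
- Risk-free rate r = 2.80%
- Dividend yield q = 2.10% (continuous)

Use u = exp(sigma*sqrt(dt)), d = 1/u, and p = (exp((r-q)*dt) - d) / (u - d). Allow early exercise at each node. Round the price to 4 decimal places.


dt = T/N = 0.166667
u = exp(sigma*sqrt(dt)) = 1.236505; d = 1/u = 0.808731
p = (exp((r-q)*dt) - d) / (u - d) = 0.449855
Discount per step: exp(-r*dt) = 0.995344
Stock lattice S(k, i) with i counting down-moves:
  k=0: S(0,0) = 49.7400
  k=1: S(1,0) = 61.5038; S(1,1) = 40.2263
  k=2: S(2,0) = 76.0497; S(2,1) = 49.7400; S(2,2) = 32.5322
  k=3: S(3,0) = 94.0359; S(3,1) = 61.5038; S(3,2) = 40.2263; S(3,3) = 26.3098
Terminal payoffs V(N, i) = max(S_T - K, 0):
  V(3,0) = 43.415914; V(3,1) = 10.883775; V(3,2) = 0.000000; V(3,3) = 0.000000
Backward induction: V(k, i) = exp(-r*dt) * [p * V(k+1, i) + (1-p) * V(k+1, i+1)]; then take max(V_cont, immediate exercise) for American.
  V(2,0) = exp(-r*dt) * [p*43.415914 + (1-p)*10.883775] = 25.399712; exercise = 25.429745; V(2,0) = max -> 25.429745
  V(2,1) = exp(-r*dt) * [p*10.883775 + (1-p)*0.000000] = 4.873325; exercise = 0.000000; V(2,1) = max -> 4.873325
  V(2,2) = exp(-r*dt) * [p*0.000000 + (1-p)*0.000000] = 0.000000; exercise = 0.000000; V(2,2) = max -> 0.000000
  V(1,0) = exp(-r*dt) * [p*25.429745 + (1-p)*4.873325] = 14.054991; exercise = 10.883775; V(1,0) = max -> 14.054991
  V(1,1) = exp(-r*dt) * [p*4.873325 + (1-p)*0.000000] = 2.182083; exercise = 0.000000; V(1,1) = max -> 2.182083
  V(0,0) = exp(-r*dt) * [p*14.054991 + (1-p)*2.182083] = 7.488144; exercise = 0.000000; V(0,0) = max -> 7.488144

Answer: Price = V(0,0) = 7.4881


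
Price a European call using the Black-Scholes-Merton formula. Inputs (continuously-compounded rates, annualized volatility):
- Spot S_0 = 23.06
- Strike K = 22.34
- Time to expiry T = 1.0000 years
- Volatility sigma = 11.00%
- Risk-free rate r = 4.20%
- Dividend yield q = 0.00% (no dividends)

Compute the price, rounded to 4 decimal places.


Answer: Price = 2.0058

Derivation:
d1 = (ln(S/K) + (r - q + 0.5*sigma^2) * T) / (sigma * sqrt(T)) = 0.72518837
d2 = d1 - sigma * sqrt(T) = 0.61518837
exp(-rT) = 0.95886978; exp(-qT) = 1.00000000
C = S_0 * exp(-qT) * N(d1) - K * exp(-rT) * N(d2)
N(d1) = 0.76583176; N(d2) = 0.73078484
C = 23.0600 * 1.00000000 * 0.76583176 - 22.3400 * 0.95886978 * 0.73078484 = 2.0058


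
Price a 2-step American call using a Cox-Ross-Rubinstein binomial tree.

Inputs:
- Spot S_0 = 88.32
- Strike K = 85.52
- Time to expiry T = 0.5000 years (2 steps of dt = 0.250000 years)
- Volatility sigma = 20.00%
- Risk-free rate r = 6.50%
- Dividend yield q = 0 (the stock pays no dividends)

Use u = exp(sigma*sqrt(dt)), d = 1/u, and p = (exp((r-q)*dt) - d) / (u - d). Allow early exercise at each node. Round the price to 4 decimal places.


dt = T/N = 0.250000
u = exp(sigma*sqrt(dt)) = 1.105171; d = 1/u = 0.904837
p = (exp((r-q)*dt) - d) / (u - d) = 0.556798
Discount per step: exp(-r*dt) = 0.983881
Stock lattice S(k, i) with i counting down-moves:
  k=0: S(0,0) = 88.3200
  k=1: S(1,0) = 97.6087; S(1,1) = 79.9152
  k=2: S(2,0) = 107.8743; S(2,1) = 88.3200; S(2,2) = 72.3103
Terminal payoffs V(N, i) = max(S_T - K, 0):
  V(2,0) = 22.354292; V(2,1) = 2.800000; V(2,2) = 0.000000
Backward induction: V(k, i) = exp(-r*dt) * [p * V(k+1, i) + (1-p) * V(k+1, i+1)]; then take max(V_cont, immediate exercise) for American.
  V(1,0) = exp(-r*dt) * [p*22.354292 + (1-p)*2.800000] = 13.467165; exercise = 12.088695; V(1,0) = max -> 13.467165
  V(1,1) = exp(-r*dt) * [p*2.800000 + (1-p)*0.000000] = 1.533905; exercise = 0.000000; V(1,1) = max -> 1.533905
  V(0,0) = exp(-r*dt) * [p*13.467165 + (1-p)*1.533905] = 8.046499; exercise = 2.800000; V(0,0) = max -> 8.046499

Answer: Price = V(0,0) = 8.0465


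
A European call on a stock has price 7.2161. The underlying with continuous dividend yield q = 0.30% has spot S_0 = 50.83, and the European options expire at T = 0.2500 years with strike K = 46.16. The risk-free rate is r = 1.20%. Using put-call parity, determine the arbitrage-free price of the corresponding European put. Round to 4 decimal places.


Answer: Put price = 2.4459

Derivation:
Put-call parity: C - P = S_0 * exp(-qT) - K * exp(-rT).
S_0 * exp(-qT) = 50.8300 * 0.99925028 = 50.79189179
K * exp(-rT) = 46.1600 * 0.99700450 = 46.02172751
P = C - S*exp(-qT) + K*exp(-rT)
P = 7.2161 - 50.79189179 + 46.02172751 = 2.4459


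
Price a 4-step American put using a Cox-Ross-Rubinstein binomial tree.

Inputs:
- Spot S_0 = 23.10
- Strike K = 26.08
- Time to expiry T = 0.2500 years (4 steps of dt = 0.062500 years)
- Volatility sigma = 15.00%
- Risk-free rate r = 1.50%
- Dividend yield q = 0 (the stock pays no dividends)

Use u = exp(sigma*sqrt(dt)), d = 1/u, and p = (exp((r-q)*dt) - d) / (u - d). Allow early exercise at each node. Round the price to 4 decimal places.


Answer: Price = V(0,0) = 2.9824

Derivation:
dt = T/N = 0.062500
u = exp(sigma*sqrt(dt)) = 1.038212; d = 1/u = 0.963194
p = (exp((r-q)*dt) - d) / (u - d) = 0.503129
Discount per step: exp(-r*dt) = 0.999063
Stock lattice S(k, i) with i counting down-moves:
  k=0: S(0,0) = 23.1000
  k=1: S(1,0) = 23.9827; S(1,1) = 22.2498
  k=2: S(2,0) = 24.8991; S(2,1) = 23.1000; S(2,2) = 21.4309
  k=3: S(3,0) = 25.8506; S(3,1) = 23.9827; S(3,2) = 22.2498; S(3,3) = 20.6421
  k=4: S(4,0) = 26.8384; S(4,1) = 24.8991; S(4,2) = 23.1000; S(4,3) = 21.4309; S(4,4) = 19.8824
Terminal payoffs V(N, i) = max(K - S_T, 0):
  V(4,0) = 0.000000; V(4,1) = 1.180876; V(4,2) = 2.980000; V(4,3) = 4.649125; V(4,4) = 6.197646
Backward induction: V(k, i) = exp(-r*dt) * [p * V(k+1, i) + (1-p) * V(k+1, i+1)]; then take max(V_cont, immediate exercise) for American.
  V(3,0) = exp(-r*dt) * [p*0.000000 + (1-p)*1.180876] = 0.586193; exercise = 0.229431; V(3,0) = max -> 0.586193
  V(3,1) = exp(-r*dt) * [p*1.180876 + (1-p)*2.980000] = 2.072864; exercise = 2.097303; V(3,1) = max -> 2.097303
  V(3,2) = exp(-r*dt) * [p*2.980000 + (1-p)*4.649125] = 3.805770; exercise = 3.830209; V(3,2) = max -> 3.830209
  V(3,3) = exp(-r*dt) * [p*4.649125 + (1-p)*6.197646] = 5.413463; exercise = 5.437901; V(3,3) = max -> 5.437901
  V(2,0) = exp(-r*dt) * [p*0.586193 + (1-p)*2.097303] = 1.335767; exercise = 1.180876; V(2,0) = max -> 1.335767
  V(2,1) = exp(-r*dt) * [p*2.097303 + (1-p)*3.830209] = 2.955561; exercise = 2.980000; V(2,1) = max -> 2.980000
  V(2,2) = exp(-r*dt) * [p*3.830209 + (1-p)*5.437901] = 4.624687; exercise = 4.649125; V(2,2) = max -> 4.649125
  V(1,0) = exp(-r*dt) * [p*1.335767 + (1-p)*2.980000] = 2.150721; exercise = 2.097303; V(1,0) = max -> 2.150721
  V(1,1) = exp(-r*dt) * [p*2.980000 + (1-p)*4.649125] = 3.805770; exercise = 3.830209; V(1,1) = max -> 3.830209
  V(0,0) = exp(-r*dt) * [p*2.150721 + (1-p)*3.830209] = 2.982413; exercise = 2.980000; V(0,0) = max -> 2.982413


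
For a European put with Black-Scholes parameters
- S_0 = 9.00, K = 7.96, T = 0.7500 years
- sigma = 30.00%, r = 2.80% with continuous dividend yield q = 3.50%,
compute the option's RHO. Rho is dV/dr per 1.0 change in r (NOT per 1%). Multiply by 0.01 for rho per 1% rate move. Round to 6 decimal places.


d1 = 0.5823369492; d2 = 0.3225293281
phi(d1) = 0.3367223099; exp(-qT) = 0.9740915363; exp(-rT) = 0.9792189646
N(-d2) = 0.3735258616
Rho = -K*T*exp(-rT)*N(-d2) = -7.9600 * 0.7500 * 0.9792189646 * 0.3735258616 = -2.183609

Answer: Rho = -2.183609


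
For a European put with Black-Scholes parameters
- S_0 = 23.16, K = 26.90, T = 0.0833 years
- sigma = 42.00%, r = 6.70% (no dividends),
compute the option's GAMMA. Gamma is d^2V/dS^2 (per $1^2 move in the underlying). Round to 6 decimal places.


d1 = -1.1282977861; d2 = -1.2495170915
phi(d1) = 0.2110908899; exp(-qT) = 1.0000000000; exp(-rT) = 0.9944344454
Gamma = exp(-qT) * phi(d1) / (S * sigma * sqrt(T)) = 1.0000000000 * 0.2110908899 / (23.1600 * 0.4200 * 0.2886173938) = 0.075190

Answer: Gamma = 0.075190


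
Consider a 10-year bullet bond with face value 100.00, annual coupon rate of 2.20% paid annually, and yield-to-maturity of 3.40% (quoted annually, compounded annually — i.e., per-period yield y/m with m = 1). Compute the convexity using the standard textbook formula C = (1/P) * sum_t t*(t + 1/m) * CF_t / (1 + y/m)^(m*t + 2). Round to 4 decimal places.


Answer: Convexity = 89.6416

Derivation:
Coupon per period c = face * coupon_rate / m = 2.200000
Periods per year m = 1; per-period yield y/m = 0.034000
Number of cashflows N = 10
Cashflows (t years, CF_t, discount factor 1/(1+y/m)^(m*t), PV):
  t = 1.0000: CF_t = 2.200000, DF = 0.967118, PV = 2.127660
  t = 2.0000: CF_t = 2.200000, DF = 0.935317, PV = 2.057698
  t = 3.0000: CF_t = 2.200000, DF = 0.904562, PV = 1.990037
  t = 4.0000: CF_t = 2.200000, DF = 0.874818, PV = 1.924600
  t = 5.0000: CF_t = 2.200000, DF = 0.846052, PV = 1.861315
  t = 6.0000: CF_t = 2.200000, DF = 0.818233, PV = 1.800112
  t = 7.0000: CF_t = 2.200000, DF = 0.791327, PV = 1.740920
  t = 8.0000: CF_t = 2.200000, DF = 0.765307, PV = 1.683675
  t = 9.0000: CF_t = 2.200000, DF = 0.740142, PV = 1.628313
  t = 10.0000: CF_t = 102.200000, DF = 0.715805, PV = 73.155252
Price P = sum_t PV_t = 89.969582
Convexity numerator sum_t t*(t + 1/m) * CF_t / (1+y/m)^(m*t + 2):
  t = 1.0000: term = 3.980073
  t = 2.0000: term = 11.547601
  t = 3.0000: term = 22.335786
  t = 4.0000: term = 36.002233
  t = 5.0000: term = 52.227611
  t = 6.0000: term = 70.714367
  t = 7.0000: term = 91.185516
  t = 8.0000: term = 113.383482
  t = 9.0000: term = 137.069006
  t = 10.0000: term = 7526.570187
Convexity = (1/P) * sum = 8065.015863 / 89.969582 = 89.641585


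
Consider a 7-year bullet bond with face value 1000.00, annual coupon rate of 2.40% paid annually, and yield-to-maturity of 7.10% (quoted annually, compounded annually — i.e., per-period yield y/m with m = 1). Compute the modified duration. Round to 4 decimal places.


Answer: Modified duration = 6.0090

Derivation:
Coupon per period c = face * coupon_rate / m = 24.000000
Periods per year m = 1; per-period yield y/m = 0.071000
Number of cashflows N = 7
Cashflows (t years, CF_t, discount factor 1/(1+y/m)^(m*t), PV):
  t = 1.0000: CF_t = 24.000000, DF = 0.933707, PV = 22.408964
  t = 2.0000: CF_t = 24.000000, DF = 0.871808, PV = 20.923402
  t = 3.0000: CF_t = 24.000000, DF = 0.814013, PV = 19.536323
  t = 4.0000: CF_t = 24.000000, DF = 0.760050, PV = 18.241198
  t = 5.0000: CF_t = 24.000000, DF = 0.709664, PV = 17.031931
  t = 6.0000: CF_t = 24.000000, DF = 0.662618, PV = 15.902830
  t = 7.0000: CF_t = 1024.000000, DF = 0.618691, PV = 633.539446
Price P = sum_t PV_t = 747.584094
First compute Macaulay numerator sum_t t * PV_t:
  t * PV_t at t = 1.0000: 22.408964
  t * PV_t at t = 2.0000: 41.846804
  t * PV_t at t = 3.0000: 58.608969
  t * PV_t at t = 4.0000: 72.964792
  t * PV_t at t = 5.0000: 85.159655
  t * PV_t at t = 6.0000: 95.416980
  t * PV_t at t = 7.0000: 4434.776125
Macaulay duration D = 4811.182289 / 747.584094 = 6.435640
Modified duration = D / (1 + y/m) = 6.435640 / (1 + 0.071000) = 6.009001


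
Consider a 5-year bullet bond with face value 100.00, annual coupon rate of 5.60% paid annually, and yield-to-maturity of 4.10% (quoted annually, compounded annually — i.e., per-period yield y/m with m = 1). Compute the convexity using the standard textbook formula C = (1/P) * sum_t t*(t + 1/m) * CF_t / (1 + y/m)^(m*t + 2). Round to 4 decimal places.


Coupon per period c = face * coupon_rate / m = 5.600000
Periods per year m = 1; per-period yield y/m = 0.041000
Number of cashflows N = 5
Cashflows (t years, CF_t, discount factor 1/(1+y/m)^(m*t), PV):
  t = 1.0000: CF_t = 5.600000, DF = 0.960615, PV = 5.379443
  t = 2.0000: CF_t = 5.600000, DF = 0.922781, PV = 5.167572
  t = 3.0000: CF_t = 5.600000, DF = 0.886437, PV = 4.964046
  t = 4.0000: CF_t = 5.600000, DF = 0.851524, PV = 4.768536
  t = 5.0000: CF_t = 105.600000, DF = 0.817987, PV = 86.379417
Price P = sum_t PV_t = 106.659016
Convexity numerator sum_t t*(t + 1/m) * CF_t / (1+y/m)^(m*t + 2):
  t = 1.0000: term = 9.928093
  t = 2.0000: term = 28.611219
  t = 3.0000: term = 54.968720
  t = 4.0000: term = 88.006276
  t = 5.0000: term = 2391.277989
Convexity = (1/P) * sum = 2572.792297 / 106.659016 = 24.121658

Answer: Convexity = 24.1217


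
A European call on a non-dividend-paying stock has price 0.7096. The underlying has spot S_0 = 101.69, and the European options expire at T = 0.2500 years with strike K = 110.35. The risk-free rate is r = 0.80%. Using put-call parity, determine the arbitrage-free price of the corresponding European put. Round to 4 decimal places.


Put-call parity: C - P = S_0 * exp(-qT) - K * exp(-rT).
S_0 * exp(-qT) = 101.6900 * 1.00000000 = 101.69000000
K * exp(-rT) = 110.3500 * 0.99800200 = 110.12952055
P = C - S*exp(-qT) + K*exp(-rT)
P = 0.7096 - 101.69000000 + 110.12952055 = 9.1491

Answer: Put price = 9.1491


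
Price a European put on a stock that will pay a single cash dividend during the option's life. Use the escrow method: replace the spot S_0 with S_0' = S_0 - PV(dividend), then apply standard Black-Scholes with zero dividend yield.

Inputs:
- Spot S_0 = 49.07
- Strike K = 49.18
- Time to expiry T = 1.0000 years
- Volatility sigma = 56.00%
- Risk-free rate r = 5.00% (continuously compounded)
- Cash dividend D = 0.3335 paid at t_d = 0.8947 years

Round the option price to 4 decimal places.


Answer: Price = 9.5765

Derivation:
PV(D) = D * exp(-r * t_d) = 0.3335 * 0.95625085 = 0.31890966
S_0' = S_0 - PV(D) = 49.0700 - 0.31890966 = 48.75109034
d1 = (ln(S_0'/K) + (r + sigma^2/2)*T) / (sigma*sqrt(T)) = 0.35364380
d2 = d1 - sigma*sqrt(T) = -0.20635620
exp(-rT) = 0.95122942
N(-d1) = 0.36180292; N(-d2) = 0.58174366
P = K * exp(-rT) * N(-d2) - S_0' * N(-d1) = 49.1800 * 0.95122942 * 0.58174366 - 48.75109034 * 0.36180292 = 9.5765


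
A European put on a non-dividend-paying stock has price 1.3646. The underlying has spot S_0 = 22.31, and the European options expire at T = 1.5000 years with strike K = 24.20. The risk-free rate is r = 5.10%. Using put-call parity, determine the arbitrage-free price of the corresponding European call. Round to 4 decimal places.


Put-call parity: C - P = S_0 * exp(-qT) - K * exp(-rT).
S_0 * exp(-qT) = 22.3100 * 1.00000000 = 22.31000000
K * exp(-rT) = 24.2000 * 0.92635291 = 22.41774053
C = P + S*exp(-qT) - K*exp(-rT)
C = 1.3646 + 22.31000000 - 22.41774053 = 1.2569

Answer: Call price = 1.2569


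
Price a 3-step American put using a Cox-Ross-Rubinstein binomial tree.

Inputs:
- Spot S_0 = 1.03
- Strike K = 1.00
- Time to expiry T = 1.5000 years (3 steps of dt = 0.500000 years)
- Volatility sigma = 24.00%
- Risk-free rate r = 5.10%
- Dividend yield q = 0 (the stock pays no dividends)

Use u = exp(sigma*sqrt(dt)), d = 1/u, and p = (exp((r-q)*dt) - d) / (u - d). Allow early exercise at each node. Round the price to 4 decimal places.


Answer: Price = V(0,0) = 0.0833

Derivation:
dt = T/N = 0.500000
u = exp(sigma*sqrt(dt)) = 1.184956; d = 1/u = 0.843913
p = (exp((r-q)*dt) - d) / (u - d) = 0.533407
Discount per step: exp(-r*dt) = 0.974822
Stock lattice S(k, i) with i counting down-moves:
  k=0: S(0,0) = 1.0300
  k=1: S(1,0) = 1.2205; S(1,1) = 0.8692
  k=2: S(2,0) = 1.4462; S(2,1) = 1.0300; S(2,2) = 0.7336
  k=3: S(3,0) = 1.7137; S(3,1) = 1.2205; S(3,2) = 0.8692; S(3,3) = 0.6191
Terminal payoffs V(N, i) = max(K - S_T, 0):
  V(3,0) = 0.000000; V(3,1) = 0.000000; V(3,2) = 0.130769; V(3,3) = 0.380943
Backward induction: V(k, i) = exp(-r*dt) * [p * V(k+1, i) + (1-p) * V(k+1, i+1)]; then take max(V_cont, immediate exercise) for American.
  V(2,0) = exp(-r*dt) * [p*0.000000 + (1-p)*0.000000] = 0.000000; exercise = 0.000000; V(2,0) = max -> 0.000000
  V(2,1) = exp(-r*dt) * [p*0.000000 + (1-p)*0.130769] = 0.059480; exercise = 0.000000; V(2,1) = max -> 0.059480
  V(2,2) = exp(-r*dt) * [p*0.130769 + (1-p)*0.380943] = 0.241267; exercise = 0.266445; V(2,2) = max -> 0.266445
  V(1,0) = exp(-r*dt) * [p*0.000000 + (1-p)*0.059480] = 0.027054; exercise = 0.000000; V(1,0) = max -> 0.027054
  V(1,1) = exp(-r*dt) * [p*0.059480 + (1-p)*0.266445] = 0.152119; exercise = 0.130769; V(1,1) = max -> 0.152119
  V(0,0) = exp(-r*dt) * [p*0.027054 + (1-p)*0.152119] = 0.083258; exercise = 0.000000; V(0,0) = max -> 0.083258


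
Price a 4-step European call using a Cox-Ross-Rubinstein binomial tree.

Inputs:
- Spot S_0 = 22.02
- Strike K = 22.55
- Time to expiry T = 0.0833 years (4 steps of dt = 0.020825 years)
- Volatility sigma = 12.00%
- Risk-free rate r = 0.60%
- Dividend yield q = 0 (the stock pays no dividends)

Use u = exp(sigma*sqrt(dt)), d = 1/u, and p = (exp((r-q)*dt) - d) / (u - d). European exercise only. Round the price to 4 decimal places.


dt = T/N = 0.020825
u = exp(sigma*sqrt(dt)) = 1.017468; d = 1/u = 0.982832
p = (exp((r-q)*dt) - d) / (u - d) = 0.499279
Discount per step: exp(-r*dt) = 0.999875
Stock lattice S(k, i) with i counting down-moves:
  k=0: S(0,0) = 22.0200
  k=1: S(1,0) = 22.4046; S(1,1) = 21.6420
  k=2: S(2,0) = 22.7960; S(2,1) = 22.0200; S(2,2) = 21.2704
  k=3: S(3,0) = 23.1942; S(3,1) = 22.4046; S(3,2) = 21.6420; S(3,3) = 20.9052
  k=4: S(4,0) = 23.5994; S(4,1) = 22.7960; S(4,2) = 22.0200; S(4,3) = 21.2704; S(4,4) = 20.5463
Terminal payoffs V(N, i) = max(S_T - K, 0):
  V(4,0) = 1.049353; V(4,1) = 0.246003; V(4,2) = 0.000000; V(4,3) = 0.000000; V(4,4) = 0.000000
Backward induction: V(k, i) = exp(-r*dt) * [p * V(k+1, i) + (1-p) * V(k+1, i+1)].
  V(3,0) = exp(-r*dt) * [p*1.049353 + (1-p)*0.246003] = 0.647018
  V(3,1) = exp(-r*dt) * [p*0.246003 + (1-p)*0.000000] = 0.122809
  V(3,2) = exp(-r*dt) * [p*0.000000 + (1-p)*0.000000] = 0.000000
  V(3,3) = exp(-r*dt) * [p*0.000000 + (1-p)*0.000000] = 0.000000
  V(2,0) = exp(-r*dt) * [p*0.647018 + (1-p)*0.122809] = 0.384487
  V(2,1) = exp(-r*dt) * [p*0.122809 + (1-p)*0.000000] = 0.061308
  V(2,2) = exp(-r*dt) * [p*0.000000 + (1-p)*0.000000] = 0.000000
  V(1,0) = exp(-r*dt) * [p*0.384487 + (1-p)*0.061308] = 0.222637
  V(1,1) = exp(-r*dt) * [p*0.061308 + (1-p)*0.000000] = 0.030606
  V(0,0) = exp(-r*dt) * [p*0.222637 + (1-p)*0.030606] = 0.126467

Answer: Price = V(0,0) = 0.1265


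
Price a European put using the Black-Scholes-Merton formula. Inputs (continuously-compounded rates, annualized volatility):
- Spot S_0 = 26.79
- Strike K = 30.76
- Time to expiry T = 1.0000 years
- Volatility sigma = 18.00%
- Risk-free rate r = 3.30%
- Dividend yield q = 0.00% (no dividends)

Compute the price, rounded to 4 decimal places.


Answer: Price = 3.8489

Derivation:
d1 = (ln(S/K) + (r - q + 0.5*sigma^2) * T) / (sigma * sqrt(T)) = -0.49436923
d2 = d1 - sigma * sqrt(T) = -0.67436923
exp(-rT) = 0.96753856; exp(-qT) = 1.00000000
P = K * exp(-rT) * N(-d2) - S_0 * exp(-qT) * N(-d1)
N(-d1) = 0.68947728; N(-d2) = 0.74996170
P = 30.7600 * 0.96753856 * 0.74996170 - 26.7900 * 1.00000000 * 0.68947728 = 3.8489


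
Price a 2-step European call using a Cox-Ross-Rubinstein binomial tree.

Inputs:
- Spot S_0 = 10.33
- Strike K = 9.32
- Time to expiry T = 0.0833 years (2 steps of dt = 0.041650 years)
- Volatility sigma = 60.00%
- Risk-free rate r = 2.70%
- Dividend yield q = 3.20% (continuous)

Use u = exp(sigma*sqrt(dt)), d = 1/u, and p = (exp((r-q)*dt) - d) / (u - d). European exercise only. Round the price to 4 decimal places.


Answer: Price = V(0,0) = 1.3511

Derivation:
dt = T/N = 0.041650
u = exp(sigma*sqrt(dt)) = 1.130263; d = 1/u = 0.884750
p = (exp((r-q)*dt) - d) / (u - d) = 0.468578
Discount per step: exp(-r*dt) = 0.998876
Stock lattice S(k, i) with i counting down-moves:
  k=0: S(0,0) = 10.3300
  k=1: S(1,0) = 11.6756; S(1,1) = 9.1395
  k=2: S(2,0) = 13.1965; S(2,1) = 10.3300; S(2,2) = 8.0861
Terminal payoffs V(N, i) = max(S_T - K, 0):
  V(2,0) = 3.876508; V(2,1) = 1.010000; V(2,2) = 0.000000
Backward induction: V(k, i) = exp(-r*dt) * [p * V(k+1, i) + (1-p) * V(k+1, i+1)].
  V(1,0) = exp(-r*dt) * [p*3.876508 + (1-p)*1.010000] = 2.350537
  V(1,1) = exp(-r*dt) * [p*1.010000 + (1-p)*0.000000] = 0.472731
  V(0,0) = exp(-r*dt) * [p*2.350537 + (1-p)*0.472731] = 1.351109


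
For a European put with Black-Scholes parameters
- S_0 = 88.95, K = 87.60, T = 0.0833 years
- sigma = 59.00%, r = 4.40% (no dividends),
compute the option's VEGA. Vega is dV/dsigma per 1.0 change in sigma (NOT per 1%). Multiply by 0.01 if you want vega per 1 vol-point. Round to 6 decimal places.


d1 = 0.1964772358; d2 = 0.0261929735
phi(d1) = 0.3913158732; exp(-qT) = 1.0000000000; exp(-rT) = 0.9963415086
Vega = S * exp(-qT) * phi(d1) * sqrt(T) = 88.9500 * 1.0000000000 * 0.3913158732 * 0.2886173938 = 10.046063

Answer: Vega = 10.046063


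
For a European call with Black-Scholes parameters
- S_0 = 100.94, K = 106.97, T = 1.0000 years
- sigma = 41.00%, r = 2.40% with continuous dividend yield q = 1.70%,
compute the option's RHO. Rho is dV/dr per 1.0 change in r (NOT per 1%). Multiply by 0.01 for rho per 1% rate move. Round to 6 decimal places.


Answer: Rho = 38.735345

Derivation:
d1 = 0.0805557551; d2 = -0.3294442449
phi(d1) = 0.3976499640; exp(-qT) = 0.9831436846; exp(-rT) = 0.9762857098
N(d2) = 0.3709099650
Rho = K*T*exp(-rT)*N(d2) = 106.9700 * 1.0000 * 0.9762857098 * 0.3709099650 = 38.735345


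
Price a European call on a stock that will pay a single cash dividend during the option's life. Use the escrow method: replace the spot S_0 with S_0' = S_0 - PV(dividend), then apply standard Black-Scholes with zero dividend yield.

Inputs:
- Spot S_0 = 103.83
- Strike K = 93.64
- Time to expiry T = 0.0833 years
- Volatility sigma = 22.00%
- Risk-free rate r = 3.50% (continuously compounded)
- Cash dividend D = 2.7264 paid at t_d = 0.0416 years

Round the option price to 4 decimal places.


PV(D) = D * exp(-r * t_d) = 2.7264 * 0.99854506 = 2.72243325
S_0' = S_0 - PV(D) = 103.8300 - 2.72243325 = 101.10756675
d1 = (ln(S_0'/K) + (r + sigma^2/2)*T) / (sigma*sqrt(T)) = 1.28604806
d2 = d1 - sigma*sqrt(T) = 1.22255224
exp(-rT) = 0.99708875
N(d1) = 0.90078686; N(d2) = 0.88925057
C = S_0' * N(d1) - K * exp(-rT) * N(d2) = 101.10756675 * 0.90078686 - 93.6400 * 0.99708875 * 0.88925057 = 8.0494

Answer: Price = 8.0494


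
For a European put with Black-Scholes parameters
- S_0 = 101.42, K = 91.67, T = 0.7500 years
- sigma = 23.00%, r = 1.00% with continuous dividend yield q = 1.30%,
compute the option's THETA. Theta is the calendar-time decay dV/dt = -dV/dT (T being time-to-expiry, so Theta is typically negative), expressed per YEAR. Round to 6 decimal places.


d1 = 0.5957383149; d2 = 0.3965524721
phi(d1) = 0.3340747184; exp(-qT) = 0.9902973771; exp(-rT) = 0.9925280548
Theta = -S*exp(-qT)*phi(d1)*sigma/(2*sqrt(T)) + r*K*exp(-rT)*N(-d2) - q*S*exp(-qT)*N(-d1)
N(-d1) = 0.2756750289; N(-d2) = 0.3458487533; sqrt(T) = 0.8660254038
Term 1 = -101.4200 * 0.9902973771 * 0.3340747184 * 0.2300 / (2 * 0.8660254038) = -4.4555370013
Term 2 = 0.0100 * 91.6700 * 0.9925280548 * 0.3458487533 = 0.3146706500
Term 3 = -0.0130 * 101.4200 * 0.9902973771 * 0.2756750289 = -0.3599399202
Theta = -4.4555370013 + (0.3146706500) + (-0.3599399202) = -4.500806

Answer: Theta = -4.500806


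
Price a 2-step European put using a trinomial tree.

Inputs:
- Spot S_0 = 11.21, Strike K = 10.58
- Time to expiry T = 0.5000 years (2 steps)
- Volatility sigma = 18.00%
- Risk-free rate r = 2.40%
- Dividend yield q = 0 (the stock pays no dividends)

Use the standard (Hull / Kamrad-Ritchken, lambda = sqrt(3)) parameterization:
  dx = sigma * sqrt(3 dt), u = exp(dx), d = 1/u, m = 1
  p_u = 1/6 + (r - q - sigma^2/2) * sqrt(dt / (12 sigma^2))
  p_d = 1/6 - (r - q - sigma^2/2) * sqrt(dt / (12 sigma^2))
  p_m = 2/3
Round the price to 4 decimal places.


dt = T/N = 0.250000; dx = sigma*sqrt(3*dt) = 0.155885
u = exp(dx) = 1.168691; d = 1/u = 0.855658
p_u = 0.172921, p_m = 0.666667, p_d = 0.160412
Discount per step: exp(-r*dt) = 0.994018
Stock lattice S(k, j) with j the centered position index:
  k=0: S(0,+0) = 11.2100
  k=1: S(1,-1) = 9.5919; S(1,+0) = 11.2100; S(1,+1) = 13.1010
  k=2: S(2,-2) = 8.2074; S(2,-1) = 9.5919; S(2,+0) = 11.2100; S(2,+1) = 13.1010; S(2,+2) = 15.3111
Terminal payoffs V(N, j) = max(K - S_T, 0):
  V(2,-2) = 2.372593; V(2,-1) = 0.988074; V(2,+0) = 0.000000; V(2,+1) = 0.000000; V(2,+2) = 0.000000
Backward induction: V(k, j) = exp(-r*dt) * [p_u * V(k+1, j+1) + p_m * V(k+1, j) + p_d * V(k+1, j-1)]
  V(1,-1) = exp(-r*dt) * [p_u*0.000000 + p_m*0.988074 + p_d*2.372593] = 1.033091
  V(1,+0) = exp(-r*dt) * [p_u*0.000000 + p_m*0.000000 + p_d*0.988074] = 0.157551
  V(1,+1) = exp(-r*dt) * [p_u*0.000000 + p_m*0.000000 + p_d*0.000000] = 0.000000
  V(0,+0) = exp(-r*dt) * [p_u*0.000000 + p_m*0.157551 + p_d*1.033091] = 0.269135

Answer: Price = V(0,0) = 0.2691


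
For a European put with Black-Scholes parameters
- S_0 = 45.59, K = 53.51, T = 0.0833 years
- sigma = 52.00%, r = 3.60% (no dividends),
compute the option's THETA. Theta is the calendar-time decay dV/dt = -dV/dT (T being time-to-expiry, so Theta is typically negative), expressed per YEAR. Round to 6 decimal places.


d1 = -0.9722693383; d2 = -1.1223503831
phi(d1) = 0.2486790011; exp(-qT) = 1.0000000000; exp(-rT) = 0.9970056919
Theta = -S*exp(-qT)*phi(d1)*sigma/(2*sqrt(T)) + r*K*exp(-rT)*N(-d2) - q*S*exp(-qT)*N(-d1)
N(-d1) = 0.8345417133; N(-d2) = 0.8691432540; sqrt(T) = 0.2886173938
Term 1 = -45.5900 * 1.0000000000 * 0.2486790011 * 0.5200 / (2 * 0.2886173938) = -10.2131463140
Term 2 = 0.0360 * 53.5100 * 0.9970056919 * 0.8691432540 = 1.6692694802
Term 3 = 0 (no dividend yield, q = 0)
Theta = -10.2131463140 + (1.6692694802) + (0.0000000000) = -8.543877

Answer: Theta = -8.543877


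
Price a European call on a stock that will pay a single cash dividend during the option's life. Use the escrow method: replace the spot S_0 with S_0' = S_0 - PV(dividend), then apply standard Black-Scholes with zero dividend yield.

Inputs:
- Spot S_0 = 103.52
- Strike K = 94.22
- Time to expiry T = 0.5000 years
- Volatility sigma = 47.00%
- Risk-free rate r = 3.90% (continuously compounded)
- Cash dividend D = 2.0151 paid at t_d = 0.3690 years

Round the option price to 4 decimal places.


Answer: Price = 17.8701

Derivation:
PV(D) = D * exp(-r * t_d) = 2.0151 * 0.98571206 = 1.98630836
S_0' = S_0 - PV(D) = 103.5200 - 1.98630836 = 101.53369164
d1 = (ln(S_0'/K) + (r + sigma^2/2)*T) / (sigma*sqrt(T)) = 0.44978974
d2 = d1 - sigma*sqrt(T) = 0.11744956
exp(-rT) = 0.98068890
N(d1) = 0.67356897; N(d2) = 0.54674809
C = S_0' * N(d1) - K * exp(-rT) * N(d2) = 101.53369164 * 0.67356897 - 94.2200 * 0.98068890 * 0.54674809 = 17.8701


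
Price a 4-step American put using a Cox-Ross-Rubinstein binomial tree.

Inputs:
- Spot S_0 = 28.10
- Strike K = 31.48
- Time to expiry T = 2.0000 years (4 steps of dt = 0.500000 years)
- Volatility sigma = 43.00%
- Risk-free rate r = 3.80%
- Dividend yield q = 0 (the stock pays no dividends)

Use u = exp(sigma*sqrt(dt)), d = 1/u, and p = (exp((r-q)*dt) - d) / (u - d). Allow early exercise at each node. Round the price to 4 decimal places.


Answer: Price = V(0,0) = 7.9364

Derivation:
dt = T/N = 0.500000
u = exp(sigma*sqrt(dt)) = 1.355345; d = 1/u = 0.737820
p = (exp((r-q)*dt) - d) / (u - d) = 0.455628
Discount per step: exp(-r*dt) = 0.981179
Stock lattice S(k, i) with i counting down-moves:
  k=0: S(0,0) = 28.1000
  k=1: S(1,0) = 38.0852; S(1,1) = 20.7327
  k=2: S(2,0) = 51.6186; S(2,1) = 28.1000; S(2,2) = 15.2970
  k=3: S(3,0) = 69.9610; S(3,1) = 38.0852; S(3,2) = 20.7327; S(3,3) = 11.2864
  k=4: S(4,0) = 94.8212; S(4,1) = 51.6186; S(4,2) = 28.1000; S(4,3) = 15.2970; S(4,4) = 8.3274
Terminal payoffs V(N, i) = max(K - S_T, 0):
  V(4,0) = 0.000000; V(4,1) = 0.000000; V(4,2) = 3.380000; V(4,3) = 16.182984; V(4,4) = 23.152645
Backward induction: V(k, i) = exp(-r*dt) * [p * V(k+1, i) + (1-p) * V(k+1, i+1)]; then take max(V_cont, immediate exercise) for American.
  V(3,0) = exp(-r*dt) * [p*0.000000 + (1-p)*0.000000] = 0.000000; exercise = 0.000000; V(3,0) = max -> 0.000000
  V(3,1) = exp(-r*dt) * [p*0.000000 + (1-p)*3.380000] = 1.805346; exercise = 0.000000; V(3,1) = max -> 1.805346
  V(3,2) = exp(-r*dt) * [p*3.380000 + (1-p)*16.182984] = 10.154795; exercise = 10.747269; V(3,2) = max -> 10.747269
  V(3,3) = exp(-r*dt) * [p*16.182984 + (1-p)*23.152645] = 19.601088; exercise = 20.193562; V(3,3) = max -> 20.193562
  V(2,0) = exp(-r*dt) * [p*0.000000 + (1-p)*1.805346] = 0.964283; exercise = 0.000000; V(2,0) = max -> 0.964283
  V(2,1) = exp(-r*dt) * [p*1.805346 + (1-p)*10.747269] = 6.547483; exercise = 3.380000; V(2,1) = max -> 6.547483
  V(2,2) = exp(-r*dt) * [p*10.747269 + (1-p)*20.193562] = 15.590511; exercise = 16.182984; V(2,2) = max -> 16.182984
  V(1,0) = exp(-r*dt) * [p*0.964283 + (1-p)*6.547483] = 3.928268; exercise = 0.000000; V(1,0) = max -> 3.928268
  V(1,1) = exp(-r*dt) * [p*6.547483 + (1-p)*16.182984] = 11.570829; exercise = 10.747269; V(1,1) = max -> 11.570829
  V(0,0) = exp(-r*dt) * [p*3.928268 + (1-p)*11.570829] = 7.936427; exercise = 3.380000; V(0,0) = max -> 7.936427


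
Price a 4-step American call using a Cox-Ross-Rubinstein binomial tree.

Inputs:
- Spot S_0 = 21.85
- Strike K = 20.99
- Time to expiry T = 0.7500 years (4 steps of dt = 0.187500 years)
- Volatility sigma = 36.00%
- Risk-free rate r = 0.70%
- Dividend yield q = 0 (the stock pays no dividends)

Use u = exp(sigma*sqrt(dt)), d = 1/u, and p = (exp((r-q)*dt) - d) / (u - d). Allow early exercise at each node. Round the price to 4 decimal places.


dt = T/N = 0.187500
u = exp(sigma*sqrt(dt)) = 1.168691; d = 1/u = 0.855658
p = (exp((r-q)*dt) - d) / (u - d) = 0.465303
Discount per step: exp(-r*dt) = 0.998688
Stock lattice S(k, i) with i counting down-moves:
  k=0: S(0,0) = 21.8500
  k=1: S(1,0) = 25.5359; S(1,1) = 18.6961
  k=2: S(2,0) = 29.8436; S(2,1) = 21.8500; S(2,2) = 15.9975
  k=3: S(3,0) = 34.8779; S(3,1) = 25.5359; S(3,2) = 18.6961; S(3,3) = 13.6884
  k=4: S(4,0) = 40.7615; S(4,1) = 29.8436; S(4,2) = 21.8500; S(4,3) = 15.9975; S(4,4) = 11.7126
Terminal payoffs V(N, i) = max(S_T - K, 0):
  V(4,0) = 19.771549; V(4,1) = 8.853590; V(4,2) = 0.860000; V(4,3) = 0.000000; V(4,4) = 0.000000
Backward induction: V(k, i) = exp(-r*dt) * [p * V(k+1, i) + (1-p) * V(k+1, i+1)]; then take max(V_cont, immediate exercise) for American.
  V(3,0) = exp(-r*dt) * [p*19.771549 + (1-p)*8.853590] = 13.915475; exercise = 13.887944; V(3,0) = max -> 13.915475
  V(3,1) = exp(-r*dt) * [p*8.853590 + (1-p)*0.860000] = 4.573436; exercise = 4.545905; V(3,1) = max -> 4.573436
  V(3,2) = exp(-r*dt) * [p*0.860000 + (1-p)*0.000000] = 0.399636; exercise = 0.000000; V(3,2) = max -> 0.399636
  V(3,3) = exp(-r*dt) * [p*0.000000 + (1-p)*0.000000] = 0.000000; exercise = 0.000000; V(3,3) = max -> 0.000000
  V(2,0) = exp(-r*dt) * [p*13.915475 + (1-p)*4.573436] = 8.908616; exercise = 8.853590; V(2,0) = max -> 8.908616
  V(2,1) = exp(-r*dt) * [p*4.573436 + (1-p)*0.399636] = 2.338647; exercise = 0.860000; V(2,1) = max -> 2.338647
  V(2,2) = exp(-r*dt) * [p*0.399636 + (1-p)*0.000000] = 0.185708; exercise = 0.000000; V(2,2) = max -> 0.185708
  V(1,0) = exp(-r*dt) * [p*8.908616 + (1-p)*2.338647] = 5.388597; exercise = 4.545905; V(1,0) = max -> 5.388597
  V(1,1) = exp(-r*dt) * [p*2.338647 + (1-p)*0.185708] = 1.185920; exercise = 0.000000; V(1,1) = max -> 1.185920
  V(0,0) = exp(-r*dt) * [p*5.388597 + (1-p)*1.185920] = 3.137319; exercise = 0.860000; V(0,0) = max -> 3.137319

Answer: Price = V(0,0) = 3.1373


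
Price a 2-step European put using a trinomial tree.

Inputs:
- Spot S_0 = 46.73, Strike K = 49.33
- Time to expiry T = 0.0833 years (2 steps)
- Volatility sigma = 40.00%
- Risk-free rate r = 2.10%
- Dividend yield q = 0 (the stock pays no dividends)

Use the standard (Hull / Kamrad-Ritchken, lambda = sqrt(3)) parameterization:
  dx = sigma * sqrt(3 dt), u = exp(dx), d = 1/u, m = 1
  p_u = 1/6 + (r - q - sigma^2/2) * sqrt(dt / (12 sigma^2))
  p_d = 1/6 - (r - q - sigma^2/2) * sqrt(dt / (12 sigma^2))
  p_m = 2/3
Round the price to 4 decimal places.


dt = T/N = 0.041650; dx = sigma*sqrt(3*dt) = 0.141393
u = exp(dx) = 1.151877; d = 1/u = 0.868148
p_u = 0.157977, p_m = 0.666667, p_d = 0.175356
Discount per step: exp(-r*dt) = 0.999126
Stock lattice S(k, j) with j the centered position index:
  k=0: S(0,+0) = 46.7300
  k=1: S(1,-1) = 40.5686; S(1,+0) = 46.7300; S(1,+1) = 53.8272
  k=2: S(2,-2) = 35.2195; S(2,-1) = 40.5686; S(2,+0) = 46.7300; S(2,+1) = 53.8272; S(2,+2) = 62.0024
Terminal payoffs V(N, j) = max(K - S_T, 0):
  V(2,-2) = 14.110489; V(2,-1) = 8.761444; V(2,+0) = 2.600000; V(2,+1) = 0.000000; V(2,+2) = 0.000000
Backward induction: V(k, j) = exp(-r*dt) * [p_u * V(k+1, j+1) + p_m * V(k+1, j) + p_d * V(k+1, j-1)]
  V(1,-1) = exp(-r*dt) * [p_u*2.600000 + p_m*8.761444 + p_d*14.110489] = 8.718439
  V(1,+0) = exp(-r*dt) * [p_u*0.000000 + p_m*2.600000 + p_d*8.761444] = 3.266850
  V(1,+1) = exp(-r*dt) * [p_u*0.000000 + p_m*0.000000 + p_d*2.600000] = 0.455528
  V(0,+0) = exp(-r*dt) * [p_u*0.455528 + p_m*3.266850 + p_d*8.718439] = 3.775394

Answer: Price = V(0,0) = 3.7754


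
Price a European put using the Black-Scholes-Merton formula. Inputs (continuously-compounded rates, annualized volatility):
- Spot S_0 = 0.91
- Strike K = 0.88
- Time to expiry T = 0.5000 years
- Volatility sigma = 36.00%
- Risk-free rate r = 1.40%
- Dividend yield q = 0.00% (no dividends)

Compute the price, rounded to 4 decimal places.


Answer: Price = 0.0734

Derivation:
d1 = (ln(S/K) + (r - q + 0.5*sigma^2) * T) / (sigma * sqrt(T)) = 0.28646739
d2 = d1 - sigma * sqrt(T) = 0.03190895
exp(-rT) = 0.99302444; exp(-qT) = 1.00000000
P = K * exp(-rT) * N(-d2) - S_0 * exp(-qT) * N(-d1)
N(-d1) = 0.38726008; N(-d2) = 0.48727233
P = 0.8800 * 0.99302444 * 0.48727233 - 0.9100 * 1.00000000 * 0.38726008 = 0.0734


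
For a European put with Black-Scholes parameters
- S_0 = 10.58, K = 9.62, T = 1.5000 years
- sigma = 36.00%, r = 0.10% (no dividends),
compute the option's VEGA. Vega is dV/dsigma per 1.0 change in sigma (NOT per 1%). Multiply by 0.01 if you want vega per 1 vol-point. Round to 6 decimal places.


Answer: Vega = 4.693307

Derivation:
d1 = 0.4395953219; d2 = -0.0013128318
phi(d1) = 0.3621993396; exp(-qT) = 1.0000000000; exp(-rT) = 0.9985011244
Vega = S * exp(-qT) * phi(d1) * sqrt(T) = 10.5800 * 1.0000000000 * 0.3621993396 * 1.2247448714 = 4.693307
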